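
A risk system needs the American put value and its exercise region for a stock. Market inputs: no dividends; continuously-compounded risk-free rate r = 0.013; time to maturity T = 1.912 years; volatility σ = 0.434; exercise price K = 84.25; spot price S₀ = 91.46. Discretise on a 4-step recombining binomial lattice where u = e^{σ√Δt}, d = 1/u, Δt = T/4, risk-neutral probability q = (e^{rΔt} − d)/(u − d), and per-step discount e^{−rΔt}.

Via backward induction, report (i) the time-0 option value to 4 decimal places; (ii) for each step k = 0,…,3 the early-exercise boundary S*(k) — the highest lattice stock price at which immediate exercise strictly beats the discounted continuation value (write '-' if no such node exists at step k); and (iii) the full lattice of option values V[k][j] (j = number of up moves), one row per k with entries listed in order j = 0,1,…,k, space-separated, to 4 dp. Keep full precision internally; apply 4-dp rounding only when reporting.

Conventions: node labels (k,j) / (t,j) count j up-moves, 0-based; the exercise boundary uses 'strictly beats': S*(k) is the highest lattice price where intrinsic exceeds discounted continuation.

price = 16.1008
boundary = - - - 37.1785
tree:
16.1008
24.0761 6.0051
34.6657 10.7095 0.0000
47.0715 19.0992 0.0000 0.0000
56.7091 34.0614 0.0000 0.0000 0.0000

Δt=0.47800  u=1.34994  d=0.74078  q=0.43578  discount=0.99381
step 4 (expiry): payoffs max(K−S,0) = 56.7091 34.0614 0.0000 0.0000 0.0000
step 3: (k=3,j=0): S=37.1785, K−S=47.0715, hold=46.5496 ⇒ V=47.0715 exercise | (k=3,j=1): S=67.7514, K−S=16.4986, hold=19.0992 ⇒ V=19.0992 continue | (k=3,j=2): S=123.4651, K−S=0.0000, hold=0.0000 ⇒ V=0.0000 continue | (k=3,j=3): S=224.9937, K−S=0.0000, hold=0.0000 ⇒ V=0.0000 continue  boundary S*=37.1785
step 2: (k=2,j=0): S=50.1886, K−S=34.0614, hold=34.6657 ⇒ V=34.6657 continue | (k=2,j=1): S=91.4600, K−S=0.0000, hold=10.7095 ⇒ V=10.7095 continue | (k=2,j=2): S=166.6700, K−S=0.0000, hold=0.0000 ⇒ V=0.0000 continue  boundary S*=-
step 1: (k=1,j=0): S=67.7514, K−S=16.4986, hold=24.0761 ⇒ V=24.0761 continue | (k=1,j=1): S=123.4651, K−S=0.0000, hold=6.0051 ⇒ V=6.0051 continue  boundary S*=-
step 0: (k=0,j=0): S=91.4600, K−S=0.0000, hold=16.1008 ⇒ V=16.1008 continue  boundary S*=-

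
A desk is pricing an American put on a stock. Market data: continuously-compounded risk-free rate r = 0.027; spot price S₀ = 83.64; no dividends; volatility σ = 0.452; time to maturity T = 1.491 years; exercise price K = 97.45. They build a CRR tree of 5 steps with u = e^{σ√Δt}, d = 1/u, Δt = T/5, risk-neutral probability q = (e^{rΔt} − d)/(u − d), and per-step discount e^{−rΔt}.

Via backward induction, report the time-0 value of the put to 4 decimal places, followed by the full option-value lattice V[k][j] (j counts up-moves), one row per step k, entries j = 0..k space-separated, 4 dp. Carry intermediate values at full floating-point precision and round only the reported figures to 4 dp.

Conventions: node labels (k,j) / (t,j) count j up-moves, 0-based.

params: Δt=0.29820 u=1.27996 d=0.78128 q=0.45482 e^(-rΔt)=0.99198
t_5 payoffs: 73.1035 57.5634 32.1041 0.0000 0.0000 0.0000
k=4: node(4,0) S=31.1625 payoff=66.2875 vs cont=65.5061 → 66.2875 [stop]  node(4,1) S=51.0532 payoff=46.3968 vs cont=45.6153 → 46.3968 [stop]  node(4,2) S=83.6400 payoff=13.8100 vs cont=17.3623 → 17.3623 [wait]  node(4,3) S=137.0266 payoff=0.0000 vs cont=0.0000 → 0.0000 [wait]  node(4,4) S=224.4895 payoff=0.0000 vs cont=0.0000 → 0.0000 [wait]
k=3: node(3,0) S=39.8866 payoff=57.5634 vs cont=56.7819 → 57.5634 [stop]  node(3,1) S=65.3459 payoff=32.1041 vs cont=32.9253 → 32.9253 [wait]  node(3,2) S=107.0556 payoff=0.0000 vs cont=9.3898 → 9.3898 [wait]  node(3,3) S=175.3883 payoff=0.0000 vs cont=0.0000 → 0.0000 [wait]
k=2: node(2,0) S=51.0532 payoff=46.3968 vs cont=45.9858 → 46.3968 [stop]  node(2,1) S=83.6400 payoff=13.8100 vs cont=22.0428 → 22.0428 [wait]  node(2,2) S=137.0266 payoff=0.0000 vs cont=5.0781 → 5.0781 [wait]
k=1: node(1,0) S=65.3459 payoff=32.1041 vs cont=35.0370 → 35.0370 [wait]  node(1,1) S=107.0556 payoff=0.0000 vs cont=14.2121 → 14.2121 [wait]
k=0: node(0,0) S=83.6400 payoff=13.8100 vs cont=25.3605 → 25.3605 [wait]

price = 25.3605
tree:
25.3605
35.0370 14.2121
46.3968 22.0428 5.0781
57.5634 32.9253 9.3898 0.0000
66.2875 46.3968 17.3623 0.0000 0.0000
73.1035 57.5634 32.1041 0.0000 0.0000 0.0000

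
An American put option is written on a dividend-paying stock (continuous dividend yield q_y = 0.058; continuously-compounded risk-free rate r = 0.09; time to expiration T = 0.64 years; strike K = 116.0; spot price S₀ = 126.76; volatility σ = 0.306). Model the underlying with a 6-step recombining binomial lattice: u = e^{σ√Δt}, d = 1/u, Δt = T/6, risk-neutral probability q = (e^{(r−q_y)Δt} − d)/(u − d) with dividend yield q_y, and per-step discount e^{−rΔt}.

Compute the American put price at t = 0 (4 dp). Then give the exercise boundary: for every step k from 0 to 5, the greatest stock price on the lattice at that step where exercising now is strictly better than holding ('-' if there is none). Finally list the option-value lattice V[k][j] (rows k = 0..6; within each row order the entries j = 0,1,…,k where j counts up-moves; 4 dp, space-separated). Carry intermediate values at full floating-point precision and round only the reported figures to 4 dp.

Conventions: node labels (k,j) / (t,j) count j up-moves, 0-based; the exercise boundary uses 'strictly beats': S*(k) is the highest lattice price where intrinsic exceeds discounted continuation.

Δt=0.10667  u=1.10510  d=0.90489  q=0.49211  discount=0.99045
step 6 (expiry): payoffs max(K−S,0) = 46.4072 31.0096 12.2051 0.0000 0.0000 0.0000 0.0000
step 5: (k=5,j=0): S=76.9072, K−S=39.0928, hold=38.4588 ⇒ V=39.0928 exercise | (k=5,j=1): S=93.9233, K−S=22.0767, hold=21.5478 ⇒ V=22.0767 exercise | (k=5,j=2): S=114.7042, K−S=1.2958, hold=6.1396 ⇒ V=6.1396 continue | (k=5,j=3): S=140.0829, K−S=0.0000, hold=0.0000 ⇒ V=0.0000 continue | (k=5,j=4): S=171.0769, K−S=0.0000, hold=0.0000 ⇒ V=0.0000 continue | (k=5,j=5): S=208.9284, K−S=0.0000, hold=0.0000 ⇒ V=0.0000 continue  boundary S*=93.9233
step 4: (k=4,j=0): S=84.9904, K−S=31.0096, hold=30.4255 ⇒ V=31.0096 exercise | (k=4,j=1): S=103.7949, K−S=12.2051, hold=14.0978 ⇒ V=14.0978 continue | (k=4,j=2): S=126.7600, K−S=0.0000, hold=3.0884 ⇒ V=3.0884 continue | (k=4,j=3): S=154.8062, K−S=0.0000, hold=0.0000 ⇒ V=0.0000 continue | (k=4,j=4): S=189.0577, K−S=0.0000, hold=0.0000 ⇒ V=0.0000 continue  boundary S*=84.9904
step 3: (k=3,j=0): S=93.9233, K−S=22.0767, hold=22.4703 ⇒ V=22.4703 continue | (k=3,j=1): S=114.7042, K−S=1.2958, hold=8.5970 ⇒ V=8.5970 continue | (k=3,j=2): S=140.0829, K−S=0.0000, hold=1.5536 ⇒ V=1.5536 continue | (k=3,j=3): S=171.0769, K−S=0.0000, hold=0.0000 ⇒ V=0.0000 continue  boundary S*=-
step 2: (k=2,j=0): S=103.7949, K−S=12.2051, hold=15.4936 ⇒ V=15.4936 continue | (k=2,j=1): S=126.7600, K−S=0.0000, hold=5.0818 ⇒ V=5.0818 continue | (k=2,j=2): S=154.8062, K−S=0.0000, hold=0.7815 ⇒ V=0.7815 continue  boundary S*=-
step 1: (k=1,j=0): S=114.7042, K−S=1.2958, hold=10.2708 ⇒ V=10.2708 continue | (k=1,j=1): S=140.0829, K−S=0.0000, hold=2.9372 ⇒ V=2.9372 continue  boundary S*=-
step 0: (k=0,j=0): S=126.7600, K−S=0.0000, hold=6.5982 ⇒ V=6.5982 continue  boundary S*=-

price = 6.5982
boundary = - - - - 84.9904 93.9233
tree:
6.5982
10.2708 2.9372
15.4936 5.0818 0.7815
22.4703 8.5970 1.5536 0.0000
31.0096 14.0978 3.0884 0.0000 0.0000
39.0928 22.0767 6.1396 0.0000 0.0000 0.0000
46.4072 31.0096 12.2051 0.0000 0.0000 0.0000 0.0000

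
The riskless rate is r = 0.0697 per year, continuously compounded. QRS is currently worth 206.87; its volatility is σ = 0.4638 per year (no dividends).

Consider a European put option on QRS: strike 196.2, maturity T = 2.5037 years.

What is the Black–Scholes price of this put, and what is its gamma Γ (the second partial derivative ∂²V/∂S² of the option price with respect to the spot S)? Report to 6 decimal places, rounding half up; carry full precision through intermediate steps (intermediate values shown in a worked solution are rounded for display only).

price = 34.575502
Γ = 0.002090

σ√T = 0.4638·√2.5037 = 0.733875
d₁ = (ln(S/K) + (r+σ²/2)T) / (σ√T) = (ln(206.87/196.2) + (0.0697+0.4638²/2)·2.5037) / 0.733875 = (0.052956 + 0.443794) / 0.733875 = 0.676887
d₂ = d₁ − σ√T = 0.676887 − 0.733875 = -0.056988
e^{−rT} = 0.839870
N(−d₁) = 0.249239,  N(−d₂) = 0.522723
Put price V = K·e^{−rT}·N(−d₂) − S·N(−d₁) = 86.135564 − 51.560062 = 34.575502
φ(d₁) = (1/√(2π))·e^{−d₁²/2} = 0.317262
Γ = φ(d₁) / (S·σ·√T) = 0.002090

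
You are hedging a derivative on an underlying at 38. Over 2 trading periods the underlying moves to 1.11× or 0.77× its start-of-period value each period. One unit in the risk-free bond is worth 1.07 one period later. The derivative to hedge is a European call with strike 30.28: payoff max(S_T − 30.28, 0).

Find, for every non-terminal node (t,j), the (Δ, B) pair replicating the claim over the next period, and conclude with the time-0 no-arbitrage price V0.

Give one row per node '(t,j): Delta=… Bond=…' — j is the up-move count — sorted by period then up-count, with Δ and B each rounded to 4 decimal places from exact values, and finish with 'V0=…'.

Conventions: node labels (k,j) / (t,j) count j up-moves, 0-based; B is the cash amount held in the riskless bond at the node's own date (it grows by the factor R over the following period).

No-arbitrage ⇒ martingale measure with p* = (R−d)/(u−d) = 0.8824.
At maturity the claim pays: V(2,0)=0.0000, V(2,1)=2.1986, V(2,2)=16.5398
Node (1,0) S=29.2600: V=(p*·2.1986+(1−p*)·0.0000)/1.07=1.8130; Δ=(2.1986−0.0000)/(32.4786−22.5302)=0.2210; B=V−Δ·S=-4.6534
Node (1,1) S=42.1800: V=(p*·16.5398+(1−p*)·2.1986)/1.07=13.8809; Δ=(16.5398−2.1986)/(46.8198−32.4786)=1.0000; B=V−Δ·S=-28.2991
Node (0,0) S=38.0000: V=(p*·13.8809+(1−p*)·1.8130)/1.07=11.6460; Δ=(13.8809−1.8130)/(42.1800−29.2600)=0.9340; B=V−Δ·S=-23.8479
Verification: the root portfolio costs Δ(0,0)·S0 + B(0,0) = 11.6460, matching V0.

(0,0): Delta=0.9340 Bond=-23.8479
(1,0): Delta=0.2210 Bond=-4.6534
(1,1): Delta=1.0000 Bond=-28.2991
V0=11.6460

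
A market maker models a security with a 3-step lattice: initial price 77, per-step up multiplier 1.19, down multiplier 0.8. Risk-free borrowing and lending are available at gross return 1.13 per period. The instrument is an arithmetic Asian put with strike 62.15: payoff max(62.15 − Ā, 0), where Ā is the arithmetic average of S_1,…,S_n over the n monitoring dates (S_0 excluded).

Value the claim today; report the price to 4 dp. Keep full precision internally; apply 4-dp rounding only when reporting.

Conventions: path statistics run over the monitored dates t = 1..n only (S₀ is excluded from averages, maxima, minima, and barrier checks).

price = 0.1087

Set p* = 0.8462 (from d < R < u); the path-dependent value is the discounted p*-expectation over all price paths.
Enumerate all 2^3 = 8 price paths (U = up ×1.19, D = down ×0.8); each path with k up-moves has probability p*^k·(1−p*)^(3−k).
DDD: Ā=50.1013, payoff=12.0487, prob=0.003641
UDD: Ā=74.5257, payoff=0.0000, prob=0.020027
DUD: Ā=64.5157, payoff=0.0000, prob=0.020027
UUD: Ā=95.9672, payoff=0.0000, prob=0.110150
DDU: Ā=56.5077, payoff=5.6423, prob=0.020027
UDU: Ā=84.0553, payoff=0.0000, prob=0.110150
DUU: Ā=74.0453, payoff=0.0000, prob=0.110150
UUU: Ā=110.1423, payoff=0.0000, prob=0.605826
Price = Σ prob·payoff / R^3 = 0.156873 / 1.442897 = 0.1087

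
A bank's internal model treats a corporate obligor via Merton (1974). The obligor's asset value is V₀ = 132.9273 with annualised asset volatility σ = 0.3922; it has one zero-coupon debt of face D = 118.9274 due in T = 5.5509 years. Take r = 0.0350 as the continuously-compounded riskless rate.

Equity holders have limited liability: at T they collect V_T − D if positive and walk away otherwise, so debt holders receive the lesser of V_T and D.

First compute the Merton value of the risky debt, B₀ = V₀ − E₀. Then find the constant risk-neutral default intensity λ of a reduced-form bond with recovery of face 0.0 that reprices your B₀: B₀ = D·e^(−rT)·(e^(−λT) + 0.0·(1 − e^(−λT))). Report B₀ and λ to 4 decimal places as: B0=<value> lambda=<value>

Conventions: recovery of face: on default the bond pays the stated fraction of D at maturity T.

With assets at 132.9273 and a single debt payment of 118.9274 at 5.5509 years:
d₁ = [ln(V₀/D) + (r + σ²/2)T] / (σ√T)
   = [ln(132.9273/118.9274) + (0.0350 + 0.5·0.3922²)·5.5509] / (0.3922·√5.5509)
   = [0.111289 + 0.621204] / 0.924037 = 0.792709
d₂ = d₁ − σ√T = 0.792709 − 0.924037 = -0.131327
N(d₁) = 0.786026,  N(d₂) = 0.447758,  e^(−rT) = 0.823426
E₀ = V₀·N(d₁) − D·e^(−rT)·N(d₂)
   = 132.9273·0.786026 − 118.9274·0.823426·0.447758 = 60.636346
B₀ = V₀ − E₀ = 132.9273 − 60.636346 = 72.290954
e^(−λT) = (B₀·e^(rT)/D − 0)/(1 − 0) = (72.2910·1.214438/118.9274 − 0)/1 = 0.73820621
λ = −ln(0.73820621)/5.5509 = 0.054682

B0=72.2910 lambda=0.0547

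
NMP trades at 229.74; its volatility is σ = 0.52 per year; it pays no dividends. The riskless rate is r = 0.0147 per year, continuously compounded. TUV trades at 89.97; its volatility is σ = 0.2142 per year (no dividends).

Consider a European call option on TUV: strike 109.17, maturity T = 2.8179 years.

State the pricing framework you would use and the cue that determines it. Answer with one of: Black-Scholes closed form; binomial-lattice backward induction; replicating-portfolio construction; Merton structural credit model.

framework: Black-Scholes closed form

Key observation: the instrument is a plain European call (strike 109.17) on a lognormal asset; the exact continuous-time formula applies directly.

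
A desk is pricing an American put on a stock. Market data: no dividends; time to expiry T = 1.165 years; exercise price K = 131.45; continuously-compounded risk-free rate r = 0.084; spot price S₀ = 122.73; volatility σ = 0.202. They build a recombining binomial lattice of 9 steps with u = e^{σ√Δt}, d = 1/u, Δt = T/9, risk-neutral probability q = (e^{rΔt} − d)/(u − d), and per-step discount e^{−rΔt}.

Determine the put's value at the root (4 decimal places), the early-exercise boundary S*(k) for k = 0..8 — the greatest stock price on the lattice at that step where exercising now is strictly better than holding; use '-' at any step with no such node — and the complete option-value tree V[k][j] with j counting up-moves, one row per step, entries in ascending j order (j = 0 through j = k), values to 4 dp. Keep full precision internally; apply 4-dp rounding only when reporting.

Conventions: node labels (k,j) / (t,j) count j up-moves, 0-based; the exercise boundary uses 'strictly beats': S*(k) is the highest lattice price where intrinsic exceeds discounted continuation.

price = 11.2585
boundary = - 114.1268 106.1267 114.1268 106.1267 114.1268 106.1267 114.1268 122.7300
tree:
11.2585
17.3232 6.6558
25.3233 10.9230 3.3924
32.7625 17.3232 6.0470 1.3476
39.6804 25.3233 10.4409 2.6708 0.3216
46.1133 32.7625 17.3232 5.1720 0.7338 0.0000
52.0952 39.6804 25.3233 9.6968 1.6746 0.0000 0.0000
57.6578 46.1133 32.7625 17.3232 3.8213 0.0000 0.0000 0.0000
62.8305 52.0952 39.6804 25.3233 8.7200 0.0000 0.0000 0.0000 0.0000
67.6407 57.6578 46.1133 32.7625 17.3232 0.0000 0.0000 0.0000 0.0000 0.0000

Δt=0.12944  u=1.07538  d=0.92990  q=0.55699  discount=0.98919
step 9 (expiry): payoffs max(K−S,0) = 67.6407 57.6578 46.1133 32.7625 17.3232 0.0000 0.0000 0.0000 0.0000 0.0000
step 8: (k=8,j=0): S=68.6195, K−S=62.8305, hold=61.4090 ⇒ V=62.8305 exercise | (k=8,j=1): S=79.3548, K−S=52.0952, hold=50.6737 ⇒ V=52.0952 exercise | (k=8,j=2): S=91.7696, K−S=39.6804, hold=38.2588 ⇒ V=39.6804 exercise | (k=8,j=3): S=106.1267, K−S=25.3233, hold=23.9017 ⇒ V=25.3233 exercise | (k=8,j=4): S=122.7300, K−S=8.7200, hold=7.5914 ⇒ V=8.7200 exercise | (k=8,j=5): S=141.9308, K−S=0.0000, hold=0.0000 ⇒ V=0.0000 continue | (k=8,j=6): S=164.1355, K−S=0.0000, hold=0.0000 ⇒ V=0.0000 continue | (k=8,j=7): S=189.8140, K−S=0.0000, hold=0.0000 ⇒ V=0.0000 continue | (k=8,j=8): S=219.5100, K−S=0.0000, hold=0.0000 ⇒ V=0.0000 continue  boundary S*=122.7300
step 7: (k=7,j=0): S=73.7922, K−S=57.6578, hold=56.2363 ⇒ V=57.6578 exercise | (k=7,j=1): S=85.3367, K−S=46.1133, hold=44.6917 ⇒ V=46.1133 exercise | (k=7,j=2): S=98.6875, K−S=32.7625, hold=31.3410 ⇒ V=32.7625 exercise | (k=7,j=3): S=114.1268, K−S=17.3232, hold=15.9016 ⇒ V=17.3232 exercise | (k=7,j=4): S=131.9817, K−S=0.0000, hold=3.8213 ⇒ V=3.8213 continue | (k=7,j=5): S=152.6299, K−S=0.0000, hold=0.0000 ⇒ V=0.0000 continue | (k=7,j=6): S=176.5084, K−S=0.0000, hold=0.0000 ⇒ V=0.0000 continue | (k=7,j=7): S=204.1227, K−S=0.0000, hold=0.0000 ⇒ V=0.0000 continue  boundary S*=114.1268
step 6: (k=6,j=0): S=79.3548, K−S=52.0952, hold=50.6737 ⇒ V=52.0952 exercise | (k=6,j=1): S=91.7696, K−S=39.6804, hold=38.2588 ⇒ V=39.6804 exercise | (k=6,j=2): S=106.1267, K−S=25.3233, hold=23.9017 ⇒ V=25.3233 exercise | (k=6,j=3): S=122.7300, K−S=8.7200, hold=9.6968 ⇒ V=9.6968 continue | (k=6,j=4): S=141.9308, K−S=0.0000, hold=1.6746 ⇒ V=1.6746 continue | (k=6,j=5): S=164.1355, K−S=0.0000, hold=0.0000 ⇒ V=0.0000 continue | (k=6,j=6): S=189.8140, K−S=0.0000, hold=0.0000 ⇒ V=0.0000 continue  boundary S*=106.1267
step 5: (k=5,j=0): S=85.3367, K−S=46.1133, hold=44.6917 ⇒ V=46.1133 exercise | (k=5,j=1): S=98.6875, K−S=32.7625, hold=31.3410 ⇒ V=32.7625 exercise | (k=5,j=2): S=114.1268, K−S=17.3232, hold=16.4398 ⇒ V=17.3232 exercise | (k=5,j=3): S=131.9817, K−S=0.0000, hold=5.1720 ⇒ V=5.1720 continue | (k=5,j=4): S=152.6299, K−S=0.0000, hold=0.7338 ⇒ V=0.7338 continue | (k=5,j=5): S=176.5084, K−S=0.0000, hold=0.0000 ⇒ V=0.0000 continue  boundary S*=114.1268
step 4: (k=4,j=0): S=91.7696, K−S=39.6804, hold=38.2588 ⇒ V=39.6804 exercise | (k=4,j=1): S=106.1267, K−S=25.3233, hold=23.9017 ⇒ V=25.3233 exercise | (k=4,j=2): S=122.7300, K−S=8.7200, hold=10.4409 ⇒ V=10.4409 continue | (k=4,j=3): S=141.9308, K−S=0.0000, hold=2.6708 ⇒ V=2.6708 continue | (k=4,j=4): S=164.1355, K−S=0.0000, hold=0.3216 ⇒ V=0.3216 continue  boundary S*=106.1267
step 3: (k=3,j=0): S=98.6875, K−S=32.7625, hold=31.3410 ⇒ V=32.7625 exercise | (k=3,j=1): S=114.1268, K−S=17.3232, hold=16.8498 ⇒ V=17.3232 exercise | (k=3,j=2): S=131.9817, K−S=0.0000, hold=6.0470 ⇒ V=6.0470 continue | (k=3,j=3): S=152.6299, K−S=0.0000, hold=1.3476 ⇒ V=1.3476 continue  boundary S*=114.1268
step 2: (k=2,j=0): S=106.1267, K−S=25.3233, hold=23.9017 ⇒ V=25.3233 exercise | (k=2,j=1): S=122.7300, K−S=8.7200, hold=10.9230 ⇒ V=10.9230 continue | (k=2,j=2): S=141.9308, K−S=0.0000, hold=3.3924 ⇒ V=3.3924 continue  boundary S*=106.1267
step 1: (k=1,j=0): S=114.1268, K−S=17.3232, hold=17.1154 ⇒ V=17.3232 exercise | (k=1,j=1): S=131.9817, K−S=0.0000, hold=6.6558 ⇒ V=6.6558 continue  boundary S*=114.1268
step 0: (k=0,j=0): S=122.7300, K−S=8.7200, hold=11.2585 ⇒ V=11.2585 continue  boundary S*=-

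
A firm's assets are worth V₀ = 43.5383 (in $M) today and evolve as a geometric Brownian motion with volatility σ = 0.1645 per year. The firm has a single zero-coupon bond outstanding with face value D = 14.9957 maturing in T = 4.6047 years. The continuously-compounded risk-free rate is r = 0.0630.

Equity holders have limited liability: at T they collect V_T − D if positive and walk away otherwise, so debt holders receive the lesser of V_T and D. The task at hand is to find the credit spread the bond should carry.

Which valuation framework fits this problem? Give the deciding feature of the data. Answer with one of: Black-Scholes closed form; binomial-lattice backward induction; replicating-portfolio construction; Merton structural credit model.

Key observation: the data describe a firm's assets (V₀ = 43.5383, GBM) and a single zero-coupon debt of face 14.9957, so credit quantities follow from equity-as-call in the structural model.

framework: Merton structural credit model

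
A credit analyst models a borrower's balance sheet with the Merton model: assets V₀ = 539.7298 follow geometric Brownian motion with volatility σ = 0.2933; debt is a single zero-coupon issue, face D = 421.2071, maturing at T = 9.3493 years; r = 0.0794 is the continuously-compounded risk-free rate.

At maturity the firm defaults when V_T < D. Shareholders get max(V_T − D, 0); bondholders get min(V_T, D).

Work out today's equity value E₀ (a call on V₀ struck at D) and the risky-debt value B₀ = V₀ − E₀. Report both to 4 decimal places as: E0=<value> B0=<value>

E0=358.0337 B0=181.6961

Apply the equity-as-call identities (strike 421.2071, horizon 9.3493 years):
d₁ = [ln(V₀/D) + (r + σ²/2)T] / (σ√T)
   = [ln(539.7298/421.2071) + (0.0794 + 0.5·0.2933²)·9.3493] / (0.2933·√9.3493)
   = [0.247944 + 1.144471] / 0.896812 = 1.552626
d₂ = d₁ − σ√T = 1.552626 − 0.896812 = 0.655814
N(d₁) = 0.939744,  N(d₂) = 0.744028,  e^(−rT) = 0.476001
E₀ = V₀·N(d₁) − D·e^(−rT)·N(d₂)
   = 539.7298·0.939744 − 421.2071·0.476001·0.744028 = 358.033681
B₀ = V₀ − E₀ = 539.7298 − 358.033681 = 181.696119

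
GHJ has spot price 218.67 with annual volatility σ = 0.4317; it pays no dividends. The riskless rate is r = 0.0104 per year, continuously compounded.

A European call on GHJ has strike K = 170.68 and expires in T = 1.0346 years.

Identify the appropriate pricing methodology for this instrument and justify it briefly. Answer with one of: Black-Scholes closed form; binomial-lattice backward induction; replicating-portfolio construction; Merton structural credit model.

framework: Black-Scholes closed form

Key observation: the strike-170.68 call on GHJ is European-exercise on a continuously-modelled lognormal underlying, so its value is a single closed-form evaluation.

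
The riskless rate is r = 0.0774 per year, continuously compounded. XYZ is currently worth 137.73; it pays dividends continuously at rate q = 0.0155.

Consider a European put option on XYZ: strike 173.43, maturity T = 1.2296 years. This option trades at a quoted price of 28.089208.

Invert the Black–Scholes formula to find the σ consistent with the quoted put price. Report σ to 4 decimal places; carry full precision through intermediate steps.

At σ = 0.2174 the Black–Scholes value reproduces the quote:
σ√T = 0.2174·√1.2296 = 0.241069
d₁ = (ln(S/K) + (r−q+σ²/2)T) / (σ√T) = (ln(137.73/173.43) + (0.0774−0.0155+0.2174²/2)·1.2296) / 0.241069 = (-0.230479 + 0.105169) / 0.241069 = -0.519807
d₂ = d₁ − σ√T = -0.519807 − 0.241069 = -0.760876
e^{−rT} = 0.909217
e^{−qT} = 0.981122
N(−d₁) = 0.698401,  N(−d₂) = 0.776635
V = K·e^{−rT}·N(−d₂) − S·e^{−qT}·N(−d₁) = 122.464059 − 94.374851 = 28.089208 (the quoted price), and the Black–Scholes price is strictly increasing in σ, so σ is unique

sigma = 0.2174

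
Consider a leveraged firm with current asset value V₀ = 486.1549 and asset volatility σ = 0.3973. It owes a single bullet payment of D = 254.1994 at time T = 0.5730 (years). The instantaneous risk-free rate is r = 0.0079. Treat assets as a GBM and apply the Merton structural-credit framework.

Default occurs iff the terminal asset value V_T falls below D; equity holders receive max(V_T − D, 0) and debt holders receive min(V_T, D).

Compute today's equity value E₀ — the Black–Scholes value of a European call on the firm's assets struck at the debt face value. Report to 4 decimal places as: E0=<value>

E0=233.6581

Apply the equity-as-call identities (strike 254.1994, horizon 0.5730 years):
d₁ = [ln(V₀/D) + (r + σ²/2)T] / (σ√T)
   = [ln(486.1549/254.1994) + (0.0079 + 0.5·0.3973²)·0.5730] / (0.3973·√0.5730)
   = [0.648408 + 0.049750] / 0.300743 = 2.321443
d₂ = d₁ − σ√T = 2.321443 − 0.300743 = 2.020700
N(d₁) = 0.989869,  N(d₂) = 0.978345,  e^(−rT) = 0.995484
E₀ = V₀·N(d₁) − D·e^(−rT)·N(d₂)
   = 486.1549·0.989869 − 254.1994·0.995484·0.978345 = 233.658053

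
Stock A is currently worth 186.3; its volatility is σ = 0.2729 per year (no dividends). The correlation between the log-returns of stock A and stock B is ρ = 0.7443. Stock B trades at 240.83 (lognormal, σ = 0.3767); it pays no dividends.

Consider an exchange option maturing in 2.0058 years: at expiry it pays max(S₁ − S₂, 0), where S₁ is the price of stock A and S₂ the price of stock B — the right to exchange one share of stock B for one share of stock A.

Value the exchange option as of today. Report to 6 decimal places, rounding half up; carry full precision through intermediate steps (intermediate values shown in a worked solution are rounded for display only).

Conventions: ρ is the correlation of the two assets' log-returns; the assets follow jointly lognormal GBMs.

exchange price = 10.329148

σ_eff = √(σ₁² + σ₂² − 2ρσ₁σ₂) = √(0.2729² + 0.3767² − 2·0.7443·0.2729·0.3767) = 0.251688
d₁ = (ln(S₁/S₂) + (q₂ − q₁ + σ_eff²/2)T) / (σ_eff√T) = (ln(186.3/240.83) + (0.0 − 0.0 + 0.031674)·2.0058) / 0.356457 = -0.542007
d₂ = d₁ − σ_eff√T = -0.542007 − 0.356457 = -0.898464
N(d₁) = 0.293907,  N(d₂) = 0.184469
V = S₁·e^{−q₁T}·N(d₁) − S₂·e^{−q₂T}·N(d₂) = 54.754840 − 44.425692 = 10.329148
Key observation: the rate r is irrelevant here: denominating values in stock B turns the exchange into a ratio option on S₁/S₂, and discounting at r drops out.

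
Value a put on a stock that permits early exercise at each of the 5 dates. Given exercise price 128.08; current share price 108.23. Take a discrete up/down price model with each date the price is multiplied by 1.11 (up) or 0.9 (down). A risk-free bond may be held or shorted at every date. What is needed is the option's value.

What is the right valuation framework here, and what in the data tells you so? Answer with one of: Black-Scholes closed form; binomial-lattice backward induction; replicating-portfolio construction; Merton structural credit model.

Key observation: the defining feature is the embedded early-exercise option across 5 discrete dates on the spot-108.23 tree; pricing the strike-128.08 put means working backward with an exercise test at every node.

framework: binomial-lattice backward induction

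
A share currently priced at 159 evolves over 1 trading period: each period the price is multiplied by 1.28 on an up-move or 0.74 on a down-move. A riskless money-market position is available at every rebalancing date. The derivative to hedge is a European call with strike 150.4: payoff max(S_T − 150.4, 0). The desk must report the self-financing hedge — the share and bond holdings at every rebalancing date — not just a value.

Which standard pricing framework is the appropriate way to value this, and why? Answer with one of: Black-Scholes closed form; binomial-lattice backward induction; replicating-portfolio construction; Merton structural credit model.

Key observation: the task asks for the hedge itself — share and bond holdings at every node of the 1-period tree on spot 159 with factors 1.28/0.74 — which is exactly what the replicating-portfolio construction produces.

framework: replicating-portfolio construction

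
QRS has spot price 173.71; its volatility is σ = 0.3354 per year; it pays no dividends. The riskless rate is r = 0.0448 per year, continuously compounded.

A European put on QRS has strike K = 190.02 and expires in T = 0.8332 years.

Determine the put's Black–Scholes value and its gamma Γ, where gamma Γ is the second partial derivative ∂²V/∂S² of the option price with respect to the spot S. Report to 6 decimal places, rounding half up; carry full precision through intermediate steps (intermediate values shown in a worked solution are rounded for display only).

price = 26.691139
Γ = 0.007500

σ√T = 0.3354·√0.8332 = 0.306152
d₁ = (ln(S/K) + (r+σ²/2)T) / (σ√T) = (ln(173.71/190.02) + (0.0448+0.3354²/2)·0.8332) / 0.306152 = (-0.089742 + 0.084192) / 0.306152 = -0.018128
d₂ = d₁ − σ√T = -0.018128 − 0.306152 = -0.324281
e^{−rT} = 0.963361
N(−d₁) = 0.507232,  N(−d₂) = 0.627137
Put price V = K·e^{−rT}·N(−d₂) − S·N(−d₁) = 114.802378 − 88.111239 = 26.691139
φ(d₁) = (1/√(2π))·e^{−d₁²/2} = 0.398877
Γ = φ(d₁) / (S·σ·√T) = 0.007500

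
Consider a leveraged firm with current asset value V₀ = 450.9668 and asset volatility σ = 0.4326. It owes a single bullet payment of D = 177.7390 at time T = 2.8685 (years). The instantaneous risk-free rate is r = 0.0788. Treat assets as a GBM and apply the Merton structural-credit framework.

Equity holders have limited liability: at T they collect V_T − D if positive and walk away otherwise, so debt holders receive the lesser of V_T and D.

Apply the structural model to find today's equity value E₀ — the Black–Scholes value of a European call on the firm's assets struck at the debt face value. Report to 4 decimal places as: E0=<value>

Work the structural quantities from V₀ = 450.9668 against face 177.7390:
d₁ = [ln(V₀/D) + (r + σ²/2)T] / (σ√T)
   = [ln(450.9668/177.7390) + (0.0788 + 0.5·0.4326²)·2.8685] / (0.4326·√2.8685)
   = [0.931078 + 0.494447] / 0.732679 = 1.945633
d₂ = d₁ − σ√T = 1.945633 − 0.732679 = 1.212953
N(d₁) = 0.974151,  N(d₂) = 0.887426,  e^(−rT) = 0.797688
E₀ = V₀·N(d₁) − D·e^(−rT)·N(d₂)
   = 450.9668·0.974151 − 177.7390·0.797688·0.887426 = 313.490049

E0=313.4900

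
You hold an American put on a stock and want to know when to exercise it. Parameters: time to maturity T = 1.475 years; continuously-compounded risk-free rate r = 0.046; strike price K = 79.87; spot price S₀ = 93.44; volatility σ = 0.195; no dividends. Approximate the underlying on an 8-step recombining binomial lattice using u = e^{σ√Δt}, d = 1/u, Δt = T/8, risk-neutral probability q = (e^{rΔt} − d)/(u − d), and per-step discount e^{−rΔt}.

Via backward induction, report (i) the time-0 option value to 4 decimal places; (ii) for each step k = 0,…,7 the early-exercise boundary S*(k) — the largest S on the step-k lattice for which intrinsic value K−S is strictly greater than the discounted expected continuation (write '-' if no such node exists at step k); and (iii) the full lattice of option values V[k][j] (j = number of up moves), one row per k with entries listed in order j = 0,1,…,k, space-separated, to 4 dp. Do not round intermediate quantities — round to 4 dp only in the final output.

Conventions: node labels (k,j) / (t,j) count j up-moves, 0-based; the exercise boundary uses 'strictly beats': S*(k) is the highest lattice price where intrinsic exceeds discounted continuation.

price = 1.9195
boundary = - - - - 66.8463 61.4771 66.8463 72.6844
tree:
1.9195
3.2404 0.7785
5.3315 1.4372 0.2066
8.4991 2.6069 0.4224 0.0184
13.0237 4.6214 0.8616 0.0395 0.0000
18.3929 7.9386 1.7526 0.0848 0.0000 0.0000
23.3308 13.0237 3.5547 0.1820 0.0000 0.0000 0.0000
27.8721 18.3929 7.1856 0.3905 0.0000 0.0000 0.0000 0.0000
32.0486 23.3308 13.0237 0.8376 0.0000 0.0000 0.0000 0.0000 0.0000

params: Δt=0.18438 u=1.08734 d=0.91968 q=0.52988 e^(-rΔt)=0.99155
t_8 payoffs: 32.0486 23.3308 13.0237 0.8376 0.0000 0.0000 0.0000 0.0000 0.0000
t_7: node(7,0) S=51.9979 payoff=27.8721 vs cont=27.1976 → 27.8721 [stop]  node(7,1) S=61.4771 payoff=18.3929 vs cont=17.7183 → 18.3929 [stop]  node(7,2) S=72.6844 payoff=7.1856 vs cont=6.5111 → 7.1856 [stop]  node(7,3) S=85.9348 payoff=0.0000 vs cont=0.3905 → 0.3905 [wait]  node(7,4) S=101.6007 payoff=0.0000 vs cont=0.0000 → 0.0000 [wait]  node(7,5) S=120.1225 payoff=0.0000 vs cont=0.0000 → 0.0000 [wait]  node(7,6) S=142.0209 payoff=0.0000 vs cont=0.0000 → 0.0000 [wait]  node(7,7) S=167.9113 payoff=0.0000 vs cont=0.0000 → 0.0000 [wait]  ⇒ S*(7)=72.6844
t_6: node(6,0) S=56.5392 payoff=23.3308 vs cont=22.6563 → 23.3308 [stop]  node(6,1) S=66.8463 payoff=13.0237 vs cont=12.3492 → 13.0237 [stop]  node(6,2) S=79.0324 payoff=0.8376 vs cont=3.5547 → 3.5547 [wait]  node(6,3) S=93.4400 payoff=0.0000 vs cont=0.1820 → 0.1820 [wait]  node(6,4) S=110.4741 payoff=0.0000 vs cont=0.0000 → 0.0000 [wait]  node(6,5) S=130.6136 payoff=0.0000 vs cont=0.0000 → 0.0000 [wait]  node(6,6) S=154.4244 payoff=0.0000 vs cont=0.0000 → 0.0000 [wait]  ⇒ S*(6)=66.8463
t_5: node(5,0) S=61.4771 payoff=18.3929 vs cont=17.7183 → 18.3929 [stop]  node(5,1) S=72.6844 payoff=7.1856 vs cont=7.9386 → 7.9386 [wait]  node(5,2) S=85.9348 payoff=0.0000 vs cont=1.7526 → 1.7526 [wait]  node(5,3) S=101.6007 payoff=0.0000 vs cont=0.0848 → 0.0848 [wait]  node(5,4) S=120.1225 payoff=0.0000 vs cont=0.0000 → 0.0000 [wait]  node(5,5) S=142.0209 payoff=0.0000 vs cont=0.0000 → 0.0000 [wait]  ⇒ S*(5)=61.4771
t_4: node(4,0) S=66.8463 payoff=13.0237 vs cont=12.7448 → 13.0237 [stop]  node(4,1) S=79.0324 payoff=0.8376 vs cont=4.6214 → 4.6214 [wait]  node(4,2) S=93.4400 payoff=0.0000 vs cont=0.8616 → 0.8616 [wait]  node(4,3) S=110.4741 payoff=0.0000 vs cont=0.0395 → 0.0395 [wait]  node(4,4) S=130.6136 payoff=0.0000 vs cont=0.0000 → 0.0000 [wait]  ⇒ S*(4)=66.8463
t_3: node(3,0) S=72.6844 payoff=7.1856 vs cont=8.4991 → 8.4991 [wait]  node(3,1) S=85.9348 payoff=0.0000 vs cont=2.6069 → 2.6069 [wait]  node(3,2) S=101.6007 payoff=0.0000 vs cont=0.4224 → 0.4224 [wait]  node(3,3) S=120.1225 payoff=0.0000 vs cont=0.0184 → 0.0184 [wait]  ⇒ S*(3)=-
t_2: node(2,0) S=79.0324 payoff=0.8376 vs cont=5.3315 → 5.3315 [wait]  node(2,1) S=93.4400 payoff=0.0000 vs cont=1.4372 → 1.4372 [wait]  node(2,2) S=110.4741 payoff=0.0000 vs cont=0.2066 → 0.2066 [wait]  ⇒ S*(2)=-
t_1: node(1,0) S=85.9348 payoff=0.0000 vs cont=3.2404 → 3.2404 [wait]  node(1,1) S=101.6007 payoff=0.0000 vs cont=0.7785 → 0.7785 [wait]  ⇒ S*(1)=-
t_0: node(0,0) S=93.4400 payoff=0.0000 vs cont=1.9195 → 1.9195 [wait]  ⇒ S*(0)=-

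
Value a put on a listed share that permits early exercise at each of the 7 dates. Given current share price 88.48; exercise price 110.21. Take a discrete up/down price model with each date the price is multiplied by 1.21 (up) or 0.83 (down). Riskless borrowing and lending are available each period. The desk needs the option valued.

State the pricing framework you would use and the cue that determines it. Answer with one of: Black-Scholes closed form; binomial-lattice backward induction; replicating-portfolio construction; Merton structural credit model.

Key observation: with exercise allowed before expiry on a discrete up/down model (7 steps from spot 88.48), the strike-110.21 put's value must be rolled back through the tree testing early exercise at each node.

framework: binomial-lattice backward induction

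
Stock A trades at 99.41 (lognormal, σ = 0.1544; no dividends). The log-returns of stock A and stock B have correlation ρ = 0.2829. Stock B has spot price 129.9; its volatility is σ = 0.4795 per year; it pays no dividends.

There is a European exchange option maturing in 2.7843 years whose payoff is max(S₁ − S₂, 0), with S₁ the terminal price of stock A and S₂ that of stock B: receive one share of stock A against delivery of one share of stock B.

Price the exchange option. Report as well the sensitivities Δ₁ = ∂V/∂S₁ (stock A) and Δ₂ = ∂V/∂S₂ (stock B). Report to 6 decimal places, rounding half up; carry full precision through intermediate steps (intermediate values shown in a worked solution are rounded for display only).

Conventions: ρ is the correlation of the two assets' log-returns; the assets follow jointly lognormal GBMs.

σ_eff = √(σ₁² + σ₂² − 2ρσ₁σ₂) = √(0.1544² + 0.4795² − 2·0.2829·0.1544·0.4795) = 0.460294
d₁ = (ln(S₁/S₂) + (q₂ − q₁ + σ_eff²/2)T) / (σ_eff√T) = (ln(99.41/129.9) + (0.0 − 0.0 + 0.105935)·2.7843) / 0.768057 = 0.035731
d₂ = d₁ − σ_eff√T = 0.035731 − 0.768057 = -0.732326
N(d₁) = 0.514252,  N(d₂) = 0.231985
V = S₁·e^{−q₁T}·N(d₁) − S₂·e^{−q₂T}·N(d₂) = 51.121757 − 30.134833 = 20.986925
Key observation: no risk-free rate is needed — with the second asset as numeraire the exchange option is a call on the ratio S₁/S₂, and r cancels out of the value.
Δ₁ = e^{−q₁T}·N(d₁) = 0.514252;  Δ₂ = −e^{−q₂T}·N(d₂) = -0.231985

exchange price = 20.986925
Δ1 = 0.514252
Δ2 = -0.231985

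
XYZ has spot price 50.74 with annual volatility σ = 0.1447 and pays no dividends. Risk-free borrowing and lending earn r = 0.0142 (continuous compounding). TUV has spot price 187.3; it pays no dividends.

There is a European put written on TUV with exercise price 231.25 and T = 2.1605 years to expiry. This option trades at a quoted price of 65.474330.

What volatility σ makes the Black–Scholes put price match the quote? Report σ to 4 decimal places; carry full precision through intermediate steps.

At σ = 0.3751 the Black–Scholes value reproduces the quote:
σ√T = 0.3751·√2.1605 = 0.551346
d₁ = (ln(S/K) + (r+σ²/2)T) / (σ√T) = (ln(187.3/231.25) + (0.0142+0.3751²/2)·2.1605) / 0.551346 = (-0.210788 + 0.182670) / 0.551346 = -0.050998
d₂ = d₁ − σ√T = -0.050998 − 0.551346 = -0.602344
e^{−rT} = 0.969787
N(−d₁) = 0.520336,  N(−d₂) = 0.726527
V = K·e^{−rT}·N(−d₂) − S·N(−d₁) = 162.933337 − 97.459008 = 65.474330 (matching the quote); vega is positive throughout, so no other σ reproduces this price

sigma = 0.3751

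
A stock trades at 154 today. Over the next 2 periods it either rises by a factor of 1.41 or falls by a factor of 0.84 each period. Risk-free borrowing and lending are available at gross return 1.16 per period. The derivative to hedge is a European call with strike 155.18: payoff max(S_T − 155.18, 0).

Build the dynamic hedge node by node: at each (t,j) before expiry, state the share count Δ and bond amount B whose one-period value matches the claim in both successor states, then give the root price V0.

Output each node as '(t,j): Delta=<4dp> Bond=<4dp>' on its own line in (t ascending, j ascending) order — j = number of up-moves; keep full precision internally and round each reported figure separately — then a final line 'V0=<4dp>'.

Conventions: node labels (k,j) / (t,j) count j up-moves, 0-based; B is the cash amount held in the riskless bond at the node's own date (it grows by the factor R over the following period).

(0,0): Delta=0.7996 Bond=-77.8172
(1,0): Delta=0.3691 Bond=-34.5777
(1,1): Delta=1.0000 Bond=-133.7759
V0=45.3261

Since d<R<u, set p* = (R−d)/(u−d) = 0.5614; price each node as the discounted p*-expectation of its children.
At maturity the claim pays: V(2,0)=0.0000, V(2,1)=27.2176, V(2,2)=150.9874
  t=1,j=0: stock 129.3600 → up 182.3976 (V=27.2176), down 108.6624 (V=0.0000). Price 13.1725; hedge Δ=0.3691, bond B=-34.5777.
  t=1,j=1: stock 217.1400 → up 306.1674 (V=150.9874), down 182.3976 (V=27.2176). Price 83.3641; hedge Δ=1.0000, bond B=-133.7759.
  t=0,j=0: stock 154.0000 → up 217.1400 (V=83.3641), down 129.3600 (V=13.1725). Price 45.3261; hedge Δ=0.7996, bond B=-77.8172.
Check: Δ(0,0)·S0 + B(0,0) = 45.3261 = V0.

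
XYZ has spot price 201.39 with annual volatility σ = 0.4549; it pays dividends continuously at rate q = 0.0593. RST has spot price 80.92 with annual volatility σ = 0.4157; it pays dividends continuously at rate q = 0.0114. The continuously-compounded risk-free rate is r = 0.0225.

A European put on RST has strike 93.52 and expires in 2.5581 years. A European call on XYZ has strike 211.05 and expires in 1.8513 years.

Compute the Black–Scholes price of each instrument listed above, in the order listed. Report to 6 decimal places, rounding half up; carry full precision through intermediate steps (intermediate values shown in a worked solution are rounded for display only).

[RST put K=93.52]
σ√T = 0.4157·√2.5581 = 0.664873
d₁ = (ln(S/K) + (r−q+σ²/2)T) / (σ√T) = (ln(80.92/93.52) + (0.0225−0.0114+0.4157²/2)·2.5581) / 0.664873 = (-0.144714 + 0.249423) / 0.664873 = 0.157487
d₂ = d₁ − σ√T = 0.157487 − 0.664873 = -0.507386
e^{−rT} = 0.944068
e^{−qT} = 0.971259
N(−d₁) = 0.437431,  N(−d₂) = 0.694058
price = K·e^{−rT}·N(−d₂) − S·e^{−qT}·N(−d₁) = 61.277852 − 34.379535 = 26.898318
[XYZ call K=211.05]
σ√T = 0.4549·√1.8513 = 0.618948
d₁ = (ln(S/K) + (r−q+σ²/2)T) / (σ√T) = (ln(201.39/211.05) + (0.0225−0.0593+0.4549²/2)·1.8513) / 0.618948 = (-0.046852 + 0.123421) / 0.618948 = 0.123708
d₂ = d₁ − σ√T = 0.123708 − 0.618948 = -0.495240
e^{−rT} = 0.959201
e^{−qT} = 0.896029
N(d₁) = 0.549227,  N(d₂) = 0.310215
price = S·e^{−qT}·N(d₁) − K·e^{−rT}·N(d₂) = 99.108717 − 62.799812 = 36.308904

price(RST put K=93.52) = 26.898318
price(XYZ call K=211.05) = 36.308904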